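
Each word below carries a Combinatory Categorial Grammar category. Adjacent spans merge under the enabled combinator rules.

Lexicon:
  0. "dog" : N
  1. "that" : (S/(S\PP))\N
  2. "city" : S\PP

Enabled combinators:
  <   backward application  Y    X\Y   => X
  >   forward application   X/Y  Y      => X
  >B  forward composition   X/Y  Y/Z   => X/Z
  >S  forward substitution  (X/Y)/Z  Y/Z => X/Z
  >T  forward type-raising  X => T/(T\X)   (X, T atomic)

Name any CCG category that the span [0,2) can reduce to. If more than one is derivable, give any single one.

S/(S\PP)

[0,3] S   >
  [0,2] S/(S\PP)   <
    [0,1] "dog" : N
    [1,2] "that" : (S/(S\PP))\N
  [2,3] "city" : S\PP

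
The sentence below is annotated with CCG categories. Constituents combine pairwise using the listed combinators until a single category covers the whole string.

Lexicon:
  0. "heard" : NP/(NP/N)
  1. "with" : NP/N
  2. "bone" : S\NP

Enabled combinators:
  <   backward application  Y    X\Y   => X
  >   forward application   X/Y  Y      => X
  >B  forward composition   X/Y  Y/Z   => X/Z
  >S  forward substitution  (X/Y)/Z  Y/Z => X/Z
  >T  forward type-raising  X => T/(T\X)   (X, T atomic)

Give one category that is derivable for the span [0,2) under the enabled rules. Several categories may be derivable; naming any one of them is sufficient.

NP

[0,3] S   <
  [0,2] NP   >
    [0,1] "heard" : NP/(NP/N)
    [1,2] "with" : NP/N
  [2,3] "bone" : S\NP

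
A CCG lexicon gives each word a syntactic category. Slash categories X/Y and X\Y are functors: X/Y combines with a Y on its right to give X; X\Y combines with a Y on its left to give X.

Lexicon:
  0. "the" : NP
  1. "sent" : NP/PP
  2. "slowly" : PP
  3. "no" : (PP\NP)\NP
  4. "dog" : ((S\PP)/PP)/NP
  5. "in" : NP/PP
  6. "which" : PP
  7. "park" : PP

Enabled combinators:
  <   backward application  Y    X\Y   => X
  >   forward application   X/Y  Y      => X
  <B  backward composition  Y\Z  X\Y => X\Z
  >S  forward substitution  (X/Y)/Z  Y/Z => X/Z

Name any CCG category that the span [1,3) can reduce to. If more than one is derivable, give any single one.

[0,8] S   <
  [0,4] PP   <
    [0,1] "the" : NP
    [1,4] PP\NP   <
      [1,3] NP   >
        [1,2] "sent" : NP/PP
        [2,3] "slowly" : PP
      [3,4] "no" : (PP\NP)\NP
  [4,8] S\PP   >
    [4,7] (S\PP)/PP   >
      [4,5] "dog" : ((S\PP)/PP)/NP
      [5,7] NP   >
        [5,6] "in" : NP/PP
        [6,7] "which" : PP
    [7,8] "park" : PP

NP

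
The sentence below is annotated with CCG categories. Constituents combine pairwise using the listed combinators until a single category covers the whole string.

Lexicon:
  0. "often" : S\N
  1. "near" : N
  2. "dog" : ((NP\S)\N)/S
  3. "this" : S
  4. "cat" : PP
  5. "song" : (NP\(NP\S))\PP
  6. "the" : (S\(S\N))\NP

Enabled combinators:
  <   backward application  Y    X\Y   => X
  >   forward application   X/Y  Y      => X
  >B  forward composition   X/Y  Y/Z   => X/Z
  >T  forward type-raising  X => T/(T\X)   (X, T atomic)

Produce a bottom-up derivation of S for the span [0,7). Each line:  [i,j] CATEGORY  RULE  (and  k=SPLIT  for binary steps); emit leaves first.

[0,7] S   <
  [0,1] "often" : S\N
  [1,7] S\(S\N)   <
    [1,6] NP   <
      [1,4] NP\S   <
        [1,2] "near" : N
        [2,4] (NP\S)\N   >
          [2,3] "dog" : ((NP\S)\N)/S
          [3,4] "this" : S
      [4,6] NP\(NP\S)   <
        [4,5] "cat" : PP
        [5,6] "song" : (NP\(NP\S))\PP
    [6,7] "the" : (S\(S\N))\NP

[0,1] S\N  lex  "often"
[1,2] N  lex  "near"
[2,3] ((NP\S)\N)/S  lex  "dog"
[3,4] S  lex  "this"
[2,4] (NP\S)\N  >  k=3
[1,4] NP\S  <  k=2
[4,5] PP  lex  "cat"
[5,6] (NP\(NP\S))\PP  lex  "song"
[4,6] NP\(NP\S)  <  k=5
[1,6] NP  <  k=4
[6,7] (S\(S\N))\NP  lex  "the"
[1,7] S\(S\N)  <  k=6
[0,7] S  <  k=1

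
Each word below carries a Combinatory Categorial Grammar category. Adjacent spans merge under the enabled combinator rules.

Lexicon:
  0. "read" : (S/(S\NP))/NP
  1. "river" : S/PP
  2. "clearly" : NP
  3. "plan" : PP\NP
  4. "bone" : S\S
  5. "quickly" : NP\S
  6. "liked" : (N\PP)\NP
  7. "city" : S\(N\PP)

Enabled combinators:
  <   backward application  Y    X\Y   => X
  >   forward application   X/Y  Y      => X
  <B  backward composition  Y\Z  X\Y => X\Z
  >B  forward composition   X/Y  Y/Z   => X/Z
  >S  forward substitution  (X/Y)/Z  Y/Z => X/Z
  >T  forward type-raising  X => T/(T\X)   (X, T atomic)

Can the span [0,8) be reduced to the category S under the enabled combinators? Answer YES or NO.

YES

[0,8] S   >
  [0,6] S/(S\NP)   >
    [0,1] "read" : (S/(S\NP))/NP
    [1,6] NP   <
      [1,4] S   >
        [1,2] "river" : S/PP
        [2,4] PP   >
          [2,3] PP/(PP\NP)   >T
            [2,3] "clearly" : NP
          [3,4] "plan" : PP\NP
      [4,6] NP\S   <B
        [4,5] "bone" : S\S
        [5,6] "quickly" : NP\S
  [6,8] S\NP   <B
    [6,7] "liked" : (N\PP)\NP
    [7,8] "city" : S\(N\PP)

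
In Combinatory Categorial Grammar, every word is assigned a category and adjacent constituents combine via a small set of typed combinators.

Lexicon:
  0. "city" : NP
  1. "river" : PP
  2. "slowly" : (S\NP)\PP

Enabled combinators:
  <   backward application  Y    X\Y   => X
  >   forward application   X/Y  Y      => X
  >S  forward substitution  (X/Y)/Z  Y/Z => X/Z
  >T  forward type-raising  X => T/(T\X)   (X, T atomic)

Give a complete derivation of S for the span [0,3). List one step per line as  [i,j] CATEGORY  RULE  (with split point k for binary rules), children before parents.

[0,3] S   >
  [0,1] S/(S\NP)   >T
    [0,1] "city" : NP
  [1,3] S\NP   <
    [1,2] "river" : PP
    [2,3] "slowly" : (S\NP)\PP

[0,1] NP  lex  "city"
[0,1] S/(S\NP)  >T
[1,2] PP  lex  "river"
[2,3] (S\NP)\PP  lex  "slowly"
[1,3] S\NP  <  k=2
[0,3] S  >  k=1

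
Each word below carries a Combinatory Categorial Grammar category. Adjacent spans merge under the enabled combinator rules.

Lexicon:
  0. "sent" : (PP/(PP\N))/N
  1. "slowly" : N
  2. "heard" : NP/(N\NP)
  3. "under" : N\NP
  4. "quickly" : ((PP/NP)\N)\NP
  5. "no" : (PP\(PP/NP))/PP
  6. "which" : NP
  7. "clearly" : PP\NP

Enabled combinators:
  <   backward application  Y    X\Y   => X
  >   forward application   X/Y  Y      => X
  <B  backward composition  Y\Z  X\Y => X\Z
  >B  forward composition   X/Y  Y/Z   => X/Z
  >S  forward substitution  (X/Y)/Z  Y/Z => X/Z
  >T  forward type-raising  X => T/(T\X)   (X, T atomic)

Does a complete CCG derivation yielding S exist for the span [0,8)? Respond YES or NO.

(PP/(PP\N))/N N NP/(N\NP) N\NP ((PP/NP)\N)\NP (PP\(PP/NP))/PP NP PP\NP
CKY chart[0,8] = {(PP/(PP\N))/(N\PP), N/(N\PP), NP/(NP\PP), PP, PP/(PP\PP), S/(S\PP)}; S ∉ chart

NO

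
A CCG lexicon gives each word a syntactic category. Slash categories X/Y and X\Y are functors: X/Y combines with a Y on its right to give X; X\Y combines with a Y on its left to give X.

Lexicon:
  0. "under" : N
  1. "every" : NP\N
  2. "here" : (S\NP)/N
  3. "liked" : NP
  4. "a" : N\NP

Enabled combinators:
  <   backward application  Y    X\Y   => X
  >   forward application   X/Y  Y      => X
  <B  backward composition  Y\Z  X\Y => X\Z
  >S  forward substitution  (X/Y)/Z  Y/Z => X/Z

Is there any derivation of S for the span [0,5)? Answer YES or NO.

YES

[0,5] S   <
  [0,2] NP   <
    [0,1] "under" : N
    [1,2] "every" : NP\N
  [2,5] S\NP   >
    [2,3] "here" : (S\NP)/N
    [3,5] N   <
      [3,4] "liked" : NP
      [4,5] "a" : N\NP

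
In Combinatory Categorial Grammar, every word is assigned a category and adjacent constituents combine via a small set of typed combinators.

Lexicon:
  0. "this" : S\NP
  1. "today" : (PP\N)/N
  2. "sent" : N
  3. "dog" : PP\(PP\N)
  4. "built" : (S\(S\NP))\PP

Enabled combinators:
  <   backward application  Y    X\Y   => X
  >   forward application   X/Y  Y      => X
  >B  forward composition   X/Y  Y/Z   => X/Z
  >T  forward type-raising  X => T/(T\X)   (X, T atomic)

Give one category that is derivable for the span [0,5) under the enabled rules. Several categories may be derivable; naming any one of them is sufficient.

S

[0,5] S   <
  [0,1] "this" : S\NP
  [1,5] S\(S\NP)   <
    [1,4] PP   <
      [1,3] PP\N   >
        [1,2] "today" : (PP\N)/N
        [2,3] "sent" : N
      [3,4] "dog" : PP\(PP\N)
    [4,5] "built" : (S\(S\NP))\PP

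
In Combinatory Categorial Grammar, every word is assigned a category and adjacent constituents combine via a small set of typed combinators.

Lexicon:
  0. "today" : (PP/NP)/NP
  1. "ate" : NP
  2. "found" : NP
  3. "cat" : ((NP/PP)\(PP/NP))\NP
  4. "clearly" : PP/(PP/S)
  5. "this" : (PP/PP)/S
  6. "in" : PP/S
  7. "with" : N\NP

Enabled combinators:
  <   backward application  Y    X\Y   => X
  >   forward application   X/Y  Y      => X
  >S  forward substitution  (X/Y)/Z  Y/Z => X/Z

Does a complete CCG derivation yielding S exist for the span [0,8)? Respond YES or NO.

(PP/NP)/NP NP NP ((NP/PP)\(PP/NP))\NP PP/(PP/S) (PP/PP)/S PP/S N\NP
CKY chart[0,8] = {N}; S ∉ chart

NO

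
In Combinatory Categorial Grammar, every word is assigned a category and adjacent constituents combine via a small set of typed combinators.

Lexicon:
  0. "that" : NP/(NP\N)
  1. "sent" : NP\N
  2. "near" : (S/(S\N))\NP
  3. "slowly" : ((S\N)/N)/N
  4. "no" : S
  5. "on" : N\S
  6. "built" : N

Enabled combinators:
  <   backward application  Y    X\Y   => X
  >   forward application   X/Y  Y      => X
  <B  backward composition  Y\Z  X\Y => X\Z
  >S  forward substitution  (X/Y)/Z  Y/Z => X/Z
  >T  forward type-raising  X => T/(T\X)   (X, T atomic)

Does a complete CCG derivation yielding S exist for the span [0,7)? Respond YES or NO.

YES

[0,7] S   >
  [0,3] S/(S\N)   <
    [0,2] NP   >
      [0,1] "that" : NP/(NP\N)
      [1,2] "sent" : NP\N
    [2,3] "near" : (S/(S\N))\NP
  [3,7] S\N   >
    [3,6] (S\N)/N   >
      [3,4] "slowly" : ((S\N)/N)/N
      [4,6] N   <
        [4,5] "no" : S
        [5,6] "on" : N\S
    [6,7] "built" : N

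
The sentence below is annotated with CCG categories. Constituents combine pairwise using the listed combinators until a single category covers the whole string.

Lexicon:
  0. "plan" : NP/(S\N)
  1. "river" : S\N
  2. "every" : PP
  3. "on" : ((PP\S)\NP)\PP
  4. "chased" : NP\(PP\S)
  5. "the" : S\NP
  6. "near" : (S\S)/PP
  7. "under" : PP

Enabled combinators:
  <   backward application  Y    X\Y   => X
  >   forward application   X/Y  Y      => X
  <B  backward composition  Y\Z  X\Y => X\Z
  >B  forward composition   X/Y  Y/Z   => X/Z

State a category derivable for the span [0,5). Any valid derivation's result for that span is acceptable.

[0,8] S   <
  [0,5] NP   <
    [0,4] PP\S   <
      [0,2] NP   >
        [0,1] "plan" : NP/(S\N)
        [1,2] "river" : S\N
      [2,4] (PP\S)\NP   <
        [2,3] "every" : PP
        [3,4] "on" : ((PP\S)\NP)\PP
    [4,5] "chased" : NP\(PP\S)
  [5,8] S\NP   <B
    [5,6] "the" : S\NP
    [6,8] S\S   >
      [6,7] "near" : (S\S)/PP
      [7,8] "under" : PP

NP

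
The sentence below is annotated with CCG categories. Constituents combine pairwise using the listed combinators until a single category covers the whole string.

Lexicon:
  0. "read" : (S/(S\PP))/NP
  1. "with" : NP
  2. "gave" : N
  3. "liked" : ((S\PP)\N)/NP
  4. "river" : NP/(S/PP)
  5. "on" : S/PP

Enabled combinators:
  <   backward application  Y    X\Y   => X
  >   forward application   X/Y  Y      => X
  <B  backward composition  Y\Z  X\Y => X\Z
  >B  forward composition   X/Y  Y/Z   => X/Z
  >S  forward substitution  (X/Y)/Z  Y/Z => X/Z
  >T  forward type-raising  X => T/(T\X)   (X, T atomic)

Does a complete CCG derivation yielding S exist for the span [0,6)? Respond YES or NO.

YES

[0,6] S   >
  [0,2] S/(S\PP)   >
    [0,1] "read" : (S/(S\PP))/NP
    [1,2] "with" : NP
  [2,6] S\PP   <
    [2,3] "gave" : N
    [3,6] (S\PP)\N   >
      [3,4] "liked" : ((S\PP)\N)/NP
      [4,6] NP   >
        [4,5] "river" : NP/(S/PP)
        [5,6] "on" : S/PP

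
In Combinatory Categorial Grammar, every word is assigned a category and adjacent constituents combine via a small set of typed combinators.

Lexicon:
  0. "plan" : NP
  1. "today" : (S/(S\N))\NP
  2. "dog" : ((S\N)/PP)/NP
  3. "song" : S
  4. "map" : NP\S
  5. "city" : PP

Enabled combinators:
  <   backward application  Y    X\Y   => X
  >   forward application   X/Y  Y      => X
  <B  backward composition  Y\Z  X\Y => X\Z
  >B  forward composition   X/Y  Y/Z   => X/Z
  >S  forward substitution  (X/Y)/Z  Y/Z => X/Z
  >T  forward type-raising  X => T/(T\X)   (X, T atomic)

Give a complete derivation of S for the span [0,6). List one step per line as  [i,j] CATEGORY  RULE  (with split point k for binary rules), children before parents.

[0,1] NP  lex  "plan"
[1,2] (S/(S\N))\NP  lex  "today"
[0,2] S/(S\N)  <  k=1
[2,3] ((S\N)/PP)/NP  lex  "dog"
[3,4] S  lex  "song"
[4,5] NP\S  lex  "map"
[3,5] NP  <  k=4
[2,5] (S\N)/PP  >  k=3
[5,6] PP  lex  "city"
[2,6] S\N  >  k=5
[0,6] S  >  k=2

[0,6] S   >
  [0,2] S/(S\N)   <
    [0,1] "plan" : NP
    [1,2] "today" : (S/(S\N))\NP
  [2,6] S\N   >
    [2,5] (S\N)/PP   >
      [2,3] "dog" : ((S\N)/PP)/NP
      [3,5] NP   <
        [3,4] "song" : S
        [4,5] "map" : NP\S
    [5,6] "city" : PP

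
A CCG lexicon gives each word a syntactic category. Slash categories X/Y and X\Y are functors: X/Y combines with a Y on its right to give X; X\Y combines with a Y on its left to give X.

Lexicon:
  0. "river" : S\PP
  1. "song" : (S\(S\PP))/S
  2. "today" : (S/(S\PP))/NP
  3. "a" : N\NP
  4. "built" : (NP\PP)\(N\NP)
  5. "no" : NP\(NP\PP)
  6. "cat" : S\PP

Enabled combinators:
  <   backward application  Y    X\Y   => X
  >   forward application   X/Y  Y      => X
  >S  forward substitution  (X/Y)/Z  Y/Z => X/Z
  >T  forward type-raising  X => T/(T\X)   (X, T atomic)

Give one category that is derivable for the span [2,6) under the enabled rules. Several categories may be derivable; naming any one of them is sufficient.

[0,7] S   <
  [0,1] "river" : S\PP
  [1,7] S\(S\PP)   >
    [1,2] "song" : (S\(S\PP))/S
    [2,7] S   >
      [2,6] S/(S\PP)   >
        [2,3] "today" : (S/(S\PP))/NP
        [3,6] NP   <
          [3,5] NP\PP   <
            [3,4] "a" : N\NP
            [4,5] "built" : (NP\PP)\(N\NP)
          [5,6] "no" : NP\(NP\PP)
      [6,7] "cat" : S\PP

S/(S\PP)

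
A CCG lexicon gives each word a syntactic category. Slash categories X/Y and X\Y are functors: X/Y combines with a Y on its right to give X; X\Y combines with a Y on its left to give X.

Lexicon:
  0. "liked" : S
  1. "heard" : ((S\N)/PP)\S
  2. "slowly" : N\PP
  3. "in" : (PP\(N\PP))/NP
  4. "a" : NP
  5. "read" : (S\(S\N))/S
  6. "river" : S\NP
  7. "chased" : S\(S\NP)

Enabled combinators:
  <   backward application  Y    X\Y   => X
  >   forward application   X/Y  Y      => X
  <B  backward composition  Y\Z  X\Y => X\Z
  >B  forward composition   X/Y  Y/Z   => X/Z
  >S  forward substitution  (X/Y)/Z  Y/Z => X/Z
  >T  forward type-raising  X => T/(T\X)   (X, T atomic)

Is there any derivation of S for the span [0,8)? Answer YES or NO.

YES

[0,8] S   <
  [0,5] S\N   >
    [0,2] (S\N)/PP   <
      [0,1] "liked" : S
      [1,2] "heard" : ((S\N)/PP)\S
    [2,5] PP   <
      [2,3] "slowly" : N\PP
      [3,5] PP\(N\PP)   >
        [3,4] "in" : (PP\(N\PP))/NP
        [4,5] "a" : NP
  [5,8] S\(S\N)   >
    [5,6] "read" : (S\(S\N))/S
    [6,8] S   <
      [6,7] "river" : S\NP
      [7,8] "chased" : S\(S\NP)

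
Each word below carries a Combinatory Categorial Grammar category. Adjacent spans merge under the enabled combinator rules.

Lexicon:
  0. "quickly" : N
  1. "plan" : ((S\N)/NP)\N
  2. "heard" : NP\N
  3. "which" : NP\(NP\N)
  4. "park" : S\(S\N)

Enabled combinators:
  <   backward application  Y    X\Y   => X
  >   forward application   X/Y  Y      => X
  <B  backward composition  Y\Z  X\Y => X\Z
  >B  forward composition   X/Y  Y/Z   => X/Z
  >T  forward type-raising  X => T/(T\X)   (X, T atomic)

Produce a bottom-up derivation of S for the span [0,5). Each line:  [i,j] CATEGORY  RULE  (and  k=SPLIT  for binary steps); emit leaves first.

[0,1] N  lex  "quickly"
[1,2] ((S\N)/NP)\N  lex  "plan"
[0,2] (S\N)/NP  <  k=1
[2,3] NP\N  lex  "heard"
[3,4] NP\(NP\N)  lex  "which"
[2,4] NP  <  k=3
[0,4] S\N  >  k=2
[4,5] S\(S\N)  lex  "park"
[0,5] S  <  k=4

[0,5] S   <
  [0,4] S\N   >
    [0,2] (S\N)/NP   <
      [0,1] "quickly" : N
      [1,2] "plan" : ((S\N)/NP)\N
    [2,4] NP   <
      [2,3] "heard" : NP\N
      [3,4] "which" : NP\(NP\N)
  [4,5] "park" : S\(S\N)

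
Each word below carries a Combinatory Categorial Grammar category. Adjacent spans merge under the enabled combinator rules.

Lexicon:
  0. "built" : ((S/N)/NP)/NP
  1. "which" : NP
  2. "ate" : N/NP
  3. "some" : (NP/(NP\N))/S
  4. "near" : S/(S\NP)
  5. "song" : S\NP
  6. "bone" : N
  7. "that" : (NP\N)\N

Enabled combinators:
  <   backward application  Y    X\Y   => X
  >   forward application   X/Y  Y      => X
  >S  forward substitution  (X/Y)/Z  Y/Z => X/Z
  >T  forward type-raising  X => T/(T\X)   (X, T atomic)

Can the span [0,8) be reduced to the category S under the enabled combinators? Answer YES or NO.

YES

[0,8] S   >
  [0,3] S/NP   >S
    [0,2] (S/N)/NP   >
      [0,1] "built" : ((S/N)/NP)/NP
      [1,2] "which" : NP
    [2,3] "ate" : N/NP
  [3,8] NP   >
    [3,6] NP/(NP\N)   >
      [3,4] "some" : (NP/(NP\N))/S
      [4,6] S   >
        [4,5] "near" : S/(S\NP)
        [5,6] "song" : S\NP
    [6,8] NP\N   <
      [6,7] "bone" : N
      [7,8] "that" : (NP\N)\N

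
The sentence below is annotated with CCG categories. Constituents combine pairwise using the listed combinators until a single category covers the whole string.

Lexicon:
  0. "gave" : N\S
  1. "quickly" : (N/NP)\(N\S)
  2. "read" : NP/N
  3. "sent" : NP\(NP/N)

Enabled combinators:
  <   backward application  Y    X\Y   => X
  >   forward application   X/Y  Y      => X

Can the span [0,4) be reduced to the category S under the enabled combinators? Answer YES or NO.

NO

N\S (N/NP)\(N\S) NP/N NP\(NP/N)
CKY chart[0,4] = {N}; S ∉ chart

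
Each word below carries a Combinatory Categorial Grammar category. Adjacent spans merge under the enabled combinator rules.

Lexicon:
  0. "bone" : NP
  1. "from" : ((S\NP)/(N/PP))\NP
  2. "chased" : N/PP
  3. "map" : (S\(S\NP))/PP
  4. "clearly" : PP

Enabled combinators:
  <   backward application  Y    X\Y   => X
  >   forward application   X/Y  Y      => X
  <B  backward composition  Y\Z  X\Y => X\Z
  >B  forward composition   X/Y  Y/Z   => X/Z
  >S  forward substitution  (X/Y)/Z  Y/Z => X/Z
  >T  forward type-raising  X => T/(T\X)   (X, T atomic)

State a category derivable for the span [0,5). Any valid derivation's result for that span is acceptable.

S

[0,5] S   <
  [0,3] S\NP   >
    [0,2] (S\NP)/(N/PP)   <
      [0,1] "bone" : NP
      [1,2] "from" : ((S\NP)/(N/PP))\NP
    [2,3] "chased" : N/PP
  [3,5] S\(S\NP)   >
    [3,4] "map" : (S\(S\NP))/PP
    [4,5] "clearly" : PP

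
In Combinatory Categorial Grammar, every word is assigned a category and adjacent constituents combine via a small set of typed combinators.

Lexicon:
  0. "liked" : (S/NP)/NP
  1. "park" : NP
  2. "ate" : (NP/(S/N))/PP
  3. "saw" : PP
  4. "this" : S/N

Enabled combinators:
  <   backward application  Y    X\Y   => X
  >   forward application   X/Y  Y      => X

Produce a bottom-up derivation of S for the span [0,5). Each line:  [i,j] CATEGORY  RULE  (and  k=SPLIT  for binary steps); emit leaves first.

[0,1] (S/NP)/NP  lex  "liked"
[1,2] NP  lex  "park"
[0,2] S/NP  >  k=1
[2,3] (NP/(S/N))/PP  lex  "ate"
[3,4] PP  lex  "saw"
[2,4] NP/(S/N)  >  k=3
[4,5] S/N  lex  "this"
[2,5] NP  >  k=4
[0,5] S  >  k=2

[0,5] S   >
  [0,2] S/NP   >
    [0,1] "liked" : (S/NP)/NP
    [1,2] "park" : NP
  [2,5] NP   >
    [2,4] NP/(S/N)   >
      [2,3] "ate" : (NP/(S/N))/PP
      [3,4] "saw" : PP
    [4,5] "this" : S/N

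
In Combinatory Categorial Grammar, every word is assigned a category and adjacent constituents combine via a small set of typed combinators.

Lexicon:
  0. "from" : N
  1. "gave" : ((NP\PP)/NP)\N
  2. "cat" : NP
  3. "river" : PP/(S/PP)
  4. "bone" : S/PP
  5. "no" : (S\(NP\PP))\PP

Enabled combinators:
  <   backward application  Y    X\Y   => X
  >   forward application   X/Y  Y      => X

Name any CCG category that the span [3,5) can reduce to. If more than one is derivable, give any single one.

PP

[0,6] S   <
  [0,3] NP\PP   >
    [0,2] (NP\PP)/NP   <
      [0,1] "from" : N
      [1,2] "gave" : ((NP\PP)/NP)\N
    [2,3] "cat" : NP
  [3,6] S\(NP\PP)   <
    [3,5] PP   >
      [3,4] "river" : PP/(S/PP)
      [4,5] "bone" : S/PP
    [5,6] "no" : (S\(NP\PP))\PP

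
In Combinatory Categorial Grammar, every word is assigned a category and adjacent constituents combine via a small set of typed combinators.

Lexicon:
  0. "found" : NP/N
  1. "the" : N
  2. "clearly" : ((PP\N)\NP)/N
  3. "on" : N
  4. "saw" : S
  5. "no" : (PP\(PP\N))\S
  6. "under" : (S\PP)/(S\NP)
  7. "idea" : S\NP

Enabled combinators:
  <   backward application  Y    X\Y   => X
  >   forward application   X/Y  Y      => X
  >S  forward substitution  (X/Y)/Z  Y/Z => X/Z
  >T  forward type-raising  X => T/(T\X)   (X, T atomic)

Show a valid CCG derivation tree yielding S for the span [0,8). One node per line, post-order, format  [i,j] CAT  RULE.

[0,8] S   <
  [0,6] PP   <
    [0,4] PP\N   <
      [0,2] NP   >
        [0,1] "found" : NP/N
        [1,2] "the" : N
      [2,4] (PP\N)\NP   >
        [2,3] "clearly" : ((PP\N)\NP)/N
        [3,4] "on" : N
    [4,6] PP\(PP\N)   <
      [4,5] "saw" : S
      [5,6] "no" : (PP\(PP\N))\S
  [6,8] S\PP   >
    [6,7] "under" : (S\PP)/(S\NP)
    [7,8] "idea" : S\NP

[0,1] NP/N  lex  "found"
[1,2] N  lex  "the"
[0,2] NP  >  k=1
[2,3] ((PP\N)\NP)/N  lex  "clearly"
[3,4] N  lex  "on"
[2,4] (PP\N)\NP  >  k=3
[0,4] PP\N  <  k=2
[4,5] S  lex  "saw"
[5,6] (PP\(PP\N))\S  lex  "no"
[4,6] PP\(PP\N)  <  k=5
[0,6] PP  <  k=4
[6,7] (S\PP)/(S\NP)  lex  "under"
[7,8] S\NP  lex  "idea"
[6,8] S\PP  >  k=7
[0,8] S  <  k=6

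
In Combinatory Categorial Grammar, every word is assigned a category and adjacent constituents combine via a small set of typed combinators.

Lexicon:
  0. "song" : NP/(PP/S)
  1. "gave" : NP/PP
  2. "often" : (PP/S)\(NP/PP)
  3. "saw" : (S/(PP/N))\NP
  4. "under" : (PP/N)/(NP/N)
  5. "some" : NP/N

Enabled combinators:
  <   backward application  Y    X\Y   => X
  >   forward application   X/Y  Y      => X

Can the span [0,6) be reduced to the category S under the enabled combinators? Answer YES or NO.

[0,6] S   >
  [0,4] S/(PP/N)   <
    [0,3] NP   >
      [0,1] "song" : NP/(PP/S)
      [1,3] PP/S   <
        [1,2] "gave" : NP/PP
        [2,3] "often" : (PP/S)\(NP/PP)
    [3,4] "saw" : (S/(PP/N))\NP
  [4,6] PP/N   >
    [4,5] "under" : (PP/N)/(NP/N)
    [5,6] "some" : NP/N

YES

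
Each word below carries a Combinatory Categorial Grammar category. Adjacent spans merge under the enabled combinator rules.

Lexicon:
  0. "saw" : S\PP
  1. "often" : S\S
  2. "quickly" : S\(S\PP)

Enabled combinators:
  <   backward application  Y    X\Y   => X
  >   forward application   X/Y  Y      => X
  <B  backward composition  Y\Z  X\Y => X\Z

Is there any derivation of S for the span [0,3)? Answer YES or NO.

YES

[0,3] S   <
  [0,2] S\PP   <B
    [0,1] "saw" : S\PP
    [1,2] "often" : S\S
  [2,3] "quickly" : S\(S\PP)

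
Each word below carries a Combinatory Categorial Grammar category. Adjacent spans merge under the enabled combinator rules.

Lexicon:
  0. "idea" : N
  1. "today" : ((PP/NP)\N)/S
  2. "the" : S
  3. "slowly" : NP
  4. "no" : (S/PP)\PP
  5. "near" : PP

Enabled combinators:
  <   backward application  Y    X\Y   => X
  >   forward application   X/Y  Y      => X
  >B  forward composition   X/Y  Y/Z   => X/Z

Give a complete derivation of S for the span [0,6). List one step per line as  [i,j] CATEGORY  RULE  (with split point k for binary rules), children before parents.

[0,1] N  lex  "idea"
[1,2] ((PP/NP)\N)/S  lex  "today"
[2,3] S  lex  "the"
[1,3] (PP/NP)\N  >  k=2
[0,3] PP/NP  <  k=1
[3,4] NP  lex  "slowly"
[0,4] PP  >  k=3
[4,5] (S/PP)\PP  lex  "no"
[0,5] S/PP  <  k=4
[5,6] PP  lex  "near"
[0,6] S  >  k=5

[0,6] S   >
  [0,5] S/PP   <
    [0,4] PP   >
      [0,3] PP/NP   <
        [0,1] "idea" : N
        [1,3] (PP/NP)\N   >
          [1,2] "today" : ((PP/NP)\N)/S
          [2,3] "the" : S
      [3,4] "slowly" : NP
    [4,5] "no" : (S/PP)\PP
  [5,6] "near" : PP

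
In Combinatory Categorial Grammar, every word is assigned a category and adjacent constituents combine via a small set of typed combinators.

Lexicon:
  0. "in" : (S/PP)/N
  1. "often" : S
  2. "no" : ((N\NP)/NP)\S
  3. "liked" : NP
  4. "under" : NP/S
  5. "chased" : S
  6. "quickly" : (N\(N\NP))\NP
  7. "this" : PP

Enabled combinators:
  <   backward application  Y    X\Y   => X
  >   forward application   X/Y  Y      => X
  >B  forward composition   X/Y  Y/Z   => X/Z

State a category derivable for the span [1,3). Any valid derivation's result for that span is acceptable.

[0,8] S   >
  [0,7] S/PP   >
    [0,1] "in" : (S/PP)/N
    [1,7] N   <
      [1,4] N\NP   >
        [1,3] (N\NP)/NP   <
          [1,2] "often" : S
          [2,3] "no" : ((N\NP)/NP)\S
        [3,4] "liked" : NP
      [4,7] N\(N\NP)   <
        [4,6] NP   >
          [4,5] "under" : NP/S
          [5,6] "chased" : S
        [6,7] "quickly" : (N\(N\NP))\NP
  [7,8] "this" : PP

(N\NP)/NP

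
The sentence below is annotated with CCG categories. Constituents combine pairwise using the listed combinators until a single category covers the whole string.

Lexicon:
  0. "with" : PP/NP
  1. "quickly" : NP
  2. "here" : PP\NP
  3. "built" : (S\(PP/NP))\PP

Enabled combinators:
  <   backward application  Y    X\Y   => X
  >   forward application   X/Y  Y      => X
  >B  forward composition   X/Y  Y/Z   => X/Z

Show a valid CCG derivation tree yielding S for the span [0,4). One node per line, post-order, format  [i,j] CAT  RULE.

[0,4] S   <
  [0,1] "with" : PP/NP
  [1,4] S\(PP/NP)   <
    [1,3] PP   <
      [1,2] "quickly" : NP
      [2,3] "here" : PP\NP
    [3,4] "built" : (S\(PP/NP))\PP

[0,1] PP/NP  lex  "with"
[1,2] NP  lex  "quickly"
[2,3] PP\NP  lex  "here"
[1,3] PP  <  k=2
[3,4] (S\(PP/NP))\PP  lex  "built"
[1,4] S\(PP/NP)  <  k=3
[0,4] S  <  k=1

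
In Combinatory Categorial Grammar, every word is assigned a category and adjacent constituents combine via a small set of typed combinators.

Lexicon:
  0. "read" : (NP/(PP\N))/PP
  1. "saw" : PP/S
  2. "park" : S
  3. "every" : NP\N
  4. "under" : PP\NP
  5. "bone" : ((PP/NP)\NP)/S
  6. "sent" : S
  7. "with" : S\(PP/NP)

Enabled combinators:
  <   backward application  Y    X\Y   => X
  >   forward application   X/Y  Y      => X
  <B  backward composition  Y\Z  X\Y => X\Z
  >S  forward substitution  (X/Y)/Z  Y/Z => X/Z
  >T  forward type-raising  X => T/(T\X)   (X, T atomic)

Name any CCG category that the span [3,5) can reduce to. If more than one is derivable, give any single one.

PP\N

[0,8] S   <
  [0,5] NP   >
    [0,3] NP/(PP\N)   >
      [0,1] "read" : (NP/(PP\N))/PP
      [1,3] PP   >
        [1,2] "saw" : PP/S
        [2,3] "park" : S
    [3,5] PP\N   <B
      [3,4] "every" : NP\N
      [4,5] "under" : PP\NP
  [5,8] S\NP   <B
    [5,7] (PP/NP)\NP   >
      [5,6] "bone" : ((PP/NP)\NP)/S
      [6,7] "sent" : S
    [7,8] "with" : S\(PP/NP)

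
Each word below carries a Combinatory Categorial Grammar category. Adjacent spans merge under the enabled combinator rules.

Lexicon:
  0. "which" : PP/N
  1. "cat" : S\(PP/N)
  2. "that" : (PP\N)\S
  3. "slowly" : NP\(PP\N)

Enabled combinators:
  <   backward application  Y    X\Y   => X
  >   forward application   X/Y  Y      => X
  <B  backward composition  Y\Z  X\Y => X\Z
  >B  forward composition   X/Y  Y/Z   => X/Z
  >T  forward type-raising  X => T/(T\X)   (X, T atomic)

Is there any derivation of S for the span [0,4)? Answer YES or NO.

NO

PP/N S\(PP/N) (PP\N)\S NP\(PP\N)
CKY chart[0,4] = {N/(N\NP), NP, NP/(NP\NP), PP/(PP\NP), S/(S\NP)}; S ∉ chart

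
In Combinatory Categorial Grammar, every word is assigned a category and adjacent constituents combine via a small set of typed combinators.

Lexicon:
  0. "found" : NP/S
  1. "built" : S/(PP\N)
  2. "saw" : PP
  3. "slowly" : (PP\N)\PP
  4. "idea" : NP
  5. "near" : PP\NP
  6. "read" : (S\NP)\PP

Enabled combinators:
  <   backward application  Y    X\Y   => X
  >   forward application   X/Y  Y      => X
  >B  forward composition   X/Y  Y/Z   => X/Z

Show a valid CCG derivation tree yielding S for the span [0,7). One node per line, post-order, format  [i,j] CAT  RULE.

[0,7] S   <
  [0,4] NP   >
    [0,1] "found" : NP/S
    [1,4] S   >
      [1,2] "built" : S/(PP\N)
      [2,4] PP\N   <
        [2,3] "saw" : PP
        [3,4] "slowly" : (PP\N)\PP
  [4,7] S\NP   <
    [4,6] PP   <
      [4,5] "idea" : NP
      [5,6] "near" : PP\NP
    [6,7] "read" : (S\NP)\PP

[0,1] NP/S  lex  "found"
[1,2] S/(PP\N)  lex  "built"
[2,3] PP  lex  "saw"
[3,4] (PP\N)\PP  lex  "slowly"
[2,4] PP\N  <  k=3
[1,4] S  >  k=2
[0,4] NP  >  k=1
[4,5] NP  lex  "idea"
[5,6] PP\NP  lex  "near"
[4,6] PP  <  k=5
[6,7] (S\NP)\PP  lex  "read"
[4,7] S\NP  <  k=6
[0,7] S  <  k=4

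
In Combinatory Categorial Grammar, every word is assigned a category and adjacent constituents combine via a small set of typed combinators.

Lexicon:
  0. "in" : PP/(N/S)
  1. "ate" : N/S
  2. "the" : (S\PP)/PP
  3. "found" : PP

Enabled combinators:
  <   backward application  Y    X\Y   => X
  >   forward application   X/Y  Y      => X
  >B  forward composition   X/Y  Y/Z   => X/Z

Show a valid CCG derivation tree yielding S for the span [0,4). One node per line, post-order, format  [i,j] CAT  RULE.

[0,1] PP/(N/S)  lex  "in"
[1,2] N/S  lex  "ate"
[0,2] PP  >  k=1
[2,3] (S\PP)/PP  lex  "the"
[3,4] PP  lex  "found"
[2,4] S\PP  >  k=3
[0,4] S  <  k=2

[0,4] S   <
  [0,2] PP   >
    [0,1] "in" : PP/(N/S)
    [1,2] "ate" : N/S
  [2,4] S\PP   >
    [2,3] "the" : (S\PP)/PP
    [3,4] "found" : PP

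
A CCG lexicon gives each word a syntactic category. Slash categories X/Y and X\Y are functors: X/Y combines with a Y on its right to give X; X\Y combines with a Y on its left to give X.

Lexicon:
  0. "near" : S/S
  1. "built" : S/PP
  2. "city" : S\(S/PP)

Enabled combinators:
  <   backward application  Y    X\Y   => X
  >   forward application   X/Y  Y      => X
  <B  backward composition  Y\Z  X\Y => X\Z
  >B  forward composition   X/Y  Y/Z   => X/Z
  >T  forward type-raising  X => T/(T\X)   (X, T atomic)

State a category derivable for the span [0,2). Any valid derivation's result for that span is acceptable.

S/PP

[0,3] S   <
  [0,2] S/PP   >B
    [0,1] "near" : S/S
    [1,2] "built" : S/PP
  [2,3] "city" : S\(S/PP)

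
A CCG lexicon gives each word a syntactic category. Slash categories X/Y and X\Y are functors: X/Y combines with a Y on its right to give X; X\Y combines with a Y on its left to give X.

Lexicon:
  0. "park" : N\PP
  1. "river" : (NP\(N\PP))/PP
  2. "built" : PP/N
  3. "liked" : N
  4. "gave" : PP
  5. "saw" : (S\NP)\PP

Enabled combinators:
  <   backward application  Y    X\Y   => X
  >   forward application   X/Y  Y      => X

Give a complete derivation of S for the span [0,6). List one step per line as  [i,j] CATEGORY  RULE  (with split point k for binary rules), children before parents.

[0,1] N\PP  lex  "park"
[1,2] (NP\(N\PP))/PP  lex  "river"
[2,3] PP/N  lex  "built"
[3,4] N  lex  "liked"
[2,4] PP  >  k=3
[1,4] NP\(N\PP)  >  k=2
[0,4] NP  <  k=1
[4,5] PP  lex  "gave"
[5,6] (S\NP)\PP  lex  "saw"
[4,6] S\NP  <  k=5
[0,6] S  <  k=4

[0,6] S   <
  [0,4] NP   <
    [0,1] "park" : N\PP
    [1,4] NP\(N\PP)   >
      [1,2] "river" : (NP\(N\PP))/PP
      [2,4] PP   >
        [2,3] "built" : PP/N
        [3,4] "liked" : N
  [4,6] S\NP   <
    [4,5] "gave" : PP
    [5,6] "saw" : (S\NP)\PP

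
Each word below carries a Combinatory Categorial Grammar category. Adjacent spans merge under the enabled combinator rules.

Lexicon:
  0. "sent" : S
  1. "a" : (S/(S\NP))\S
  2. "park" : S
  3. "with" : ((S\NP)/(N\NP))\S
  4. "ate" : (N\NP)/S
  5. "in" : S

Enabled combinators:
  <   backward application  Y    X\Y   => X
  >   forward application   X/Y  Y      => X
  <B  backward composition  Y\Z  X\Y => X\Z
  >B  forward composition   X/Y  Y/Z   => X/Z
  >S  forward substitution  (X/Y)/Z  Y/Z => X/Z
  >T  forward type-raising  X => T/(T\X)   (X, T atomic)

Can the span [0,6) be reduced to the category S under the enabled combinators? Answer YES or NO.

[0,6] S   >
  [0,2] S/(S\NP)   <
    [0,1] "sent" : S
    [1,2] "a" : (S/(S\NP))\S
  [2,6] S\NP   >
    [2,4] (S\NP)/(N\NP)   <
      [2,3] "park" : S
      [3,4] "with" : ((S\NP)/(N\NP))\S
    [4,6] N\NP   >
      [4,5] "ate" : (N\NP)/S
      [5,6] "in" : S

YES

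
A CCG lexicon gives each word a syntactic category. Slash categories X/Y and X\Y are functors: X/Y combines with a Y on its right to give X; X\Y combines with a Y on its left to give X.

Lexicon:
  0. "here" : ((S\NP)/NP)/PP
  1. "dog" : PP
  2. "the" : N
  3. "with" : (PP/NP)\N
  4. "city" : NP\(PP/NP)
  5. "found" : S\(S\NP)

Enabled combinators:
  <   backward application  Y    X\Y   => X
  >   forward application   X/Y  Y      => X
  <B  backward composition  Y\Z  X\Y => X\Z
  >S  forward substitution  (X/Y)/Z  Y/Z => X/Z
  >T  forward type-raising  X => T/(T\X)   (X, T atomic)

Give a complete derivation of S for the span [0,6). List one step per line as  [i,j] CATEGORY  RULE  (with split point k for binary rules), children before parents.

[0,1] ((S\NP)/NP)/PP  lex  "here"
[1,2] PP  lex  "dog"
[0,2] (S\NP)/NP  >  k=1
[2,3] N  lex  "the"
[3,4] (PP/NP)\N  lex  "with"
[2,4] PP/NP  <  k=3
[4,5] NP\(PP/NP)  lex  "city"
[2,5] NP  <  k=4
[0,5] S\NP  >  k=2
[5,6] S\(S\NP)  lex  "found"
[0,6] S  <  k=5

[0,6] S   <
  [0,5] S\NP   >
    [0,2] (S\NP)/NP   >
      [0,1] "here" : ((S\NP)/NP)/PP
      [1,2] "dog" : PP
    [2,5] NP   <
      [2,4] PP/NP   <
        [2,3] "the" : N
        [3,4] "with" : (PP/NP)\N
      [4,5] "city" : NP\(PP/NP)
  [5,6] "found" : S\(S\NP)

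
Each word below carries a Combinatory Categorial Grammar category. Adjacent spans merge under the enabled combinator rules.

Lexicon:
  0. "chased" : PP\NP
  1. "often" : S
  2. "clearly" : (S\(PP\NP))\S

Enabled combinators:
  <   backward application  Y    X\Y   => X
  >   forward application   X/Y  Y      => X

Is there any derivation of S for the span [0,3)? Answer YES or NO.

YES

[0,3] S   <
  [0,1] "chased" : PP\NP
  [1,3] S\(PP\NP)   <
    [1,2] "often" : S
    [2,3] "clearly" : (S\(PP\NP))\S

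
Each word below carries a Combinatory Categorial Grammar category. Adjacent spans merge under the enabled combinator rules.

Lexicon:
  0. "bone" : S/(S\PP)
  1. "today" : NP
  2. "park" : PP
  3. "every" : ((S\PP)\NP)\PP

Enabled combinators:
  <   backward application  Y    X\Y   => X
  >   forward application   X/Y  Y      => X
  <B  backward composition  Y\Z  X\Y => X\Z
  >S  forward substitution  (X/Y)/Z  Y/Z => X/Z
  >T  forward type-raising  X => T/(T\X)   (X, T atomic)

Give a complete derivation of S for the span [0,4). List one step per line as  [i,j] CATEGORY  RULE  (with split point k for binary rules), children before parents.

[0,4] S   >
  [0,1] "bone" : S/(S\PP)
  [1,4] S\PP   <
    [1,2] "today" : NP
    [2,4] (S\PP)\NP   <
      [2,3] "park" : PP
      [3,4] "every" : ((S\PP)\NP)\PP

[0,1] S/(S\PP)  lex  "bone"
[1,2] NP  lex  "today"
[2,3] PP  lex  "park"
[3,4] ((S\PP)\NP)\PP  lex  "every"
[2,4] (S\PP)\NP  <  k=3
[1,4] S\PP  <  k=2
[0,4] S  >  k=1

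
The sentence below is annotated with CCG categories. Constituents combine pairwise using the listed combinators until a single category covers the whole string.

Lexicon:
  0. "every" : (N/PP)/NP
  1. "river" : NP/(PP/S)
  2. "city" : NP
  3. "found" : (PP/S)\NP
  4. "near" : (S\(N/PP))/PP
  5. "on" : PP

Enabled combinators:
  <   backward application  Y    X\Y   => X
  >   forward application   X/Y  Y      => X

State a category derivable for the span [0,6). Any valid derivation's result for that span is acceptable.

[0,6] S   <
  [0,4] N/PP   >
    [0,1] "every" : (N/PP)/NP
    [1,4] NP   >
      [1,2] "river" : NP/(PP/S)
      [2,4] PP/S   <
        [2,3] "city" : NP
        [3,4] "found" : (PP/S)\NP
  [4,6] S\(N/PP)   >
    [4,5] "near" : (S\(N/PP))/PP
    [5,6] "on" : PP

S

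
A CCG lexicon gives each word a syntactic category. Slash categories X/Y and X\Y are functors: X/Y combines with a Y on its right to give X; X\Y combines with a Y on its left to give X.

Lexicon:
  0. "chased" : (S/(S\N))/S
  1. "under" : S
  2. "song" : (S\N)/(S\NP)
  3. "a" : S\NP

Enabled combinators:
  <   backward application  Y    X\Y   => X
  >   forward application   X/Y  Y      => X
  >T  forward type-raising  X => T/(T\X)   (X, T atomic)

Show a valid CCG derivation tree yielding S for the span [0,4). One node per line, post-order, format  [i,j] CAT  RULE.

[0,4] S   >
  [0,2] S/(S\N)   >
    [0,1] "chased" : (S/(S\N))/S
    [1,2] "under" : S
  [2,4] S\N   >
    [2,3] "song" : (S\N)/(S\NP)
    [3,4] "a" : S\NP

[0,1] (S/(S\N))/S  lex  "chased"
[1,2] S  lex  "under"
[0,2] S/(S\N)  >  k=1
[2,3] (S\N)/(S\NP)  lex  "song"
[3,4] S\NP  lex  "a"
[2,4] S\N  >  k=3
[0,4] S  >  k=2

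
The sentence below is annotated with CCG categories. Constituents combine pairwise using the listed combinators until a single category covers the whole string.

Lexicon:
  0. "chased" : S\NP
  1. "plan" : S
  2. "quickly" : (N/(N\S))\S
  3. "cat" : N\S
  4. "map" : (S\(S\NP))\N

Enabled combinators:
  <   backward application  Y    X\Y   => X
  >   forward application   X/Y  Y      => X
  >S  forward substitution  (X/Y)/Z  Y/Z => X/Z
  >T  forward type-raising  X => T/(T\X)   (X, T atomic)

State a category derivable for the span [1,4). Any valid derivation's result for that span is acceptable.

[0,5] S   <
  [0,1] "chased" : S\NP
  [1,5] S\(S\NP)   <
    [1,4] N   >
      [1,3] N/(N\S)   <
        [1,2] "plan" : S
        [2,3] "quickly" : (N/(N\S))\S
      [3,4] "cat" : N\S
    [4,5] "map" : (S\(S\NP))\N

N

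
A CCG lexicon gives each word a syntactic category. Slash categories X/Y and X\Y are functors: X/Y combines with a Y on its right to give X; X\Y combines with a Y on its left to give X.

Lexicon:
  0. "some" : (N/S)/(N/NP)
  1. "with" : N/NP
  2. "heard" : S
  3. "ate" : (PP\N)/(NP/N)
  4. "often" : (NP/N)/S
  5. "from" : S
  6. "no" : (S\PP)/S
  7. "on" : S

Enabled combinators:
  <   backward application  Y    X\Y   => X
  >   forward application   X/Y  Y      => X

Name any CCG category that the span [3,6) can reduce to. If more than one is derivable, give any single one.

PP\N

[0,8] S   <
  [0,6] PP   <
    [0,3] N   >
      [0,2] N/S   >
        [0,1] "some" : (N/S)/(N/NP)
        [1,2] "with" : N/NP
      [2,3] "heard" : S
    [3,6] PP\N   >
      [3,4] "ate" : (PP\N)/(NP/N)
      [4,6] NP/N   >
        [4,5] "often" : (NP/N)/S
        [5,6] "from" : S
  [6,8] S\PP   >
    [6,7] "no" : (S\PP)/S
    [7,8] "on" : S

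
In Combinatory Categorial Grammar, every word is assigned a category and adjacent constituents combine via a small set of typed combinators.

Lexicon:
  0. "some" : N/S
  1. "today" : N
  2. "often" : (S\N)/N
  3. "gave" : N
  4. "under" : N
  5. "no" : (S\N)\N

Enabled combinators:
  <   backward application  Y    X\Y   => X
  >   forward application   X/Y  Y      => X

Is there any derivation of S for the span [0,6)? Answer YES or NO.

[0,6] S   <
  [0,4] N   >
    [0,1] "some" : N/S
    [1,4] S   <
      [1,2] "today" : N
      [2,4] S\N   >
        [2,3] "often" : (S\N)/N
        [3,4] "gave" : N
  [4,6] S\N   <
    [4,5] "under" : N
    [5,6] "no" : (S\N)\N

YES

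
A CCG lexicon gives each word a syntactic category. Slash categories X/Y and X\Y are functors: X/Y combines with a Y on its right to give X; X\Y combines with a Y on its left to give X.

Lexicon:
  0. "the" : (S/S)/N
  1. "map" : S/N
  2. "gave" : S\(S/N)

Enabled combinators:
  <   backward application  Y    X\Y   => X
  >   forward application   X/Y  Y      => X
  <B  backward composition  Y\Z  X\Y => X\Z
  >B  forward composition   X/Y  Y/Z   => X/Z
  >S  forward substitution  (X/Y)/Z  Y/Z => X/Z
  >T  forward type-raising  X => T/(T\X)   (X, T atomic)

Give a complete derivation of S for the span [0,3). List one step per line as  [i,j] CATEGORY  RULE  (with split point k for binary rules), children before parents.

[0,3] S   <
  [0,2] S/N   >S
    [0,1] "the" : (S/S)/N
    [1,2] "map" : S/N
  [2,3] "gave" : S\(S/N)

[0,1] (S/S)/N  lex  "the"
[1,2] S/N  lex  "map"
[0,2] S/N  >S  k=1
[2,3] S\(S/N)  lex  "gave"
[0,3] S  <  k=2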